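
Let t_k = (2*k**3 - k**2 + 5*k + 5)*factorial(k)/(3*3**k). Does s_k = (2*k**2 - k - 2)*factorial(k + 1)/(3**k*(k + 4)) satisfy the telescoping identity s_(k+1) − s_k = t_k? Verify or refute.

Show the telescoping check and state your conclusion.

s_(k+1) = (2*k**2 + 3*k - 1)*factorial(k + 2)/(3*3**k*(k + 5))
s_(k+1) − s_k = (2*k**4 + 9*k**3 + 6*k**2 + 39*k + 22)*factorial(k + 1)/(3*3**k*(k + 4)*(k + 5))
(s_(k+1) − s_k) − t_k = -(2*k**4 + 7*k**3 - 5*k**2 + 28*k + 26)*factorial(k)/(3**k*(k + 4)*(k + 5))

Invalid: residual -(2*k**4 + 7*k**3 - 5*k**2 + 28*k + 26)*factorial(k)/(3**k*(k + 4)*(k + 5)) ≠ 0.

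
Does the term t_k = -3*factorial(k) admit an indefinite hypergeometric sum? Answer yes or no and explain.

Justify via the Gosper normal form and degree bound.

Compute t_(k+1)/t_k: get k + 1.
A = k + 1, B = 1, C = 1.
Solve (k + 1)·f(k+1) − (1)·f(k) = 1.
From deg A=1, deg B=0, deg C=0: d=-1.
deg f ≤ -1 is impossible — no certificate.

No — t_k has no hypergeometric antidifference.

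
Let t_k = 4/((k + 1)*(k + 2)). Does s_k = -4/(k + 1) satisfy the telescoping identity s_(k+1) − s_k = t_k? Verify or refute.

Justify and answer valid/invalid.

s_(k+1) = -4/(k + 2)
s_(k+1) − s_k = 4/((k + 1)*(k + 2))
(s_(k+1) − s_k) − t_k = 0

valid (s_(k+1) − s_k reduces to t_k)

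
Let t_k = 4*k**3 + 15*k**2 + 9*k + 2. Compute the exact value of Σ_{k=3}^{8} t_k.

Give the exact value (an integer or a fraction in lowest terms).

Σ = 8442

t_(k+1)/t_k = (4*k**3 + 27*k**2 + 51*k + 30)/(4*k**3 + 15*k**2 + 9*k + 2).
Factor: A=1; B=1; C=k**3 + 15*k**2/4 + 9*k/4 + 1/2.
Key eq: (1)·f(k+1) = (1)·f(k) + (k**3 + 15*k**2/4 + 9*k/4 + 1/2).
From deg A=0, deg B=0, deg C=3: d=4.
A polynomial solution: f(k) = k**2*(k**2 + 3*k - 2)/4.
So s_k = (B(k−1)f/C)·t_k = (k**2*(k**2 + 3*k - 2)/(4*k**3 + 15*k**2 + 9*k + 2))·t_k = k**2*(k**2 + 3*k - 2).
Δs = 4*k**3 + 15*k**2 + 9*k + 2, as required.
Evaluate s at k=9 and k=3: 8586 and 144; difference 8442.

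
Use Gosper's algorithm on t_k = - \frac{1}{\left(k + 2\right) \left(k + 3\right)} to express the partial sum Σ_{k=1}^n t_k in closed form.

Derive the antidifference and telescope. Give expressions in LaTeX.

The ratio is (k + 2)/(k + 4).
Normal form (A,B,C) = (k + 2, k + 4, 1).
Need (k + 2)·f(k+1) − (k + 3)·f(k) = 1.
d = 1 from the (1,1,0) case.
A polynomial solution: f(k) = k/2.
Then R = B(k−1)f/C = k*(k + 3)/2, so s_k = R(k)·t_k = -k/(2*k + 4).
Verify: -1/(k**2 + 5*k + 6) matches t_k.
s_(n+1) = (-n - 1)/(2*(n + 3)) and s_(1) = -1/6, so S(n) = -n/(3*n + 9).

S(n) = - \frac{n}{3 n + 9}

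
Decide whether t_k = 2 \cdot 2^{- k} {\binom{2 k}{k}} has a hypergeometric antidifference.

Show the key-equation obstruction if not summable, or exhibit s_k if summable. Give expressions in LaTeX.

Ratio r(k) = (2*k + 1)/(k + 1).
Normal form (A,B,C) = (2*k + 1, k + 1, 1).
Solve (2*k + 1)·f(k+1) − (k)·f(k) = 1.
Bound: deg f ≤ -1.
deg f ≤ -1 is impossible — no certificate.

No. Not Gosper-summable.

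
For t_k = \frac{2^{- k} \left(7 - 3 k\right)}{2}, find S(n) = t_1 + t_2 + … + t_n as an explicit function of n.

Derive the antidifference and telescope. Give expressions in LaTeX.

Compute t_(k+1)/t_k: get (3*k - 4)/(2*(3*k - 7)).
Normal form (A,B,C) = (1/2, 1, k - 7/3).
Solve (1/2)·f(k+1) − (1)·f(k) = k - 7/3.
d = 1 from the (0,0,1) case.
A polynomial solution: f(k) = -2*(3*k - 4)/3.
Get s_k = R·t_k = (3*k - 4)/2**k with R(k) = B(k−1)f(k)/C(k) = -2*(3*k - 4)/(3*k - 7).
Check: Δs_k = (7 - 3*k)/(2*2**k). ✓
s_(n+1) = 2**(-n - 1)*(3*n - 1) and s_(1) = -1/2, so S(n) = 2**(-n - 1)*(2**n + 3*n - 1).

S(n) = 2^{- n - 1} \left(2^{n} + 3 n - 1\right)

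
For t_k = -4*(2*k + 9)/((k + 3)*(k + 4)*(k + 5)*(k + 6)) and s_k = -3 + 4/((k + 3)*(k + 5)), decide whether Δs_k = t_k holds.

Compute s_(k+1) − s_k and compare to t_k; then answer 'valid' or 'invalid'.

s_(k+1) = -3 + 4/((k + 4)*(k + 6))
s_(k+1) − s_k = 4*(-2*k - 9)/(k**4 + 18*k**3 + 119*k**2 + 342*k + 360)
(s_(k+1) − s_k) − t_k = 0

valid; difference matches t_k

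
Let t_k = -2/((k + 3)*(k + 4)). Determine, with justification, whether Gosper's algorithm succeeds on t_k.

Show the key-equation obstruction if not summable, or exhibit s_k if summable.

The ratio is (k + 3)/(k + 5).
Normal form (A,B,C) = (k + 3, k + 5, 1).
f must satisfy (k + 3)·f(k+1) − (k + 4)·f(k) = 1.
From deg A=1, deg B=1, deg C=0: d=1.
A polynomial solution: f(k) = k/3.
Then R = B(k−1)f/C = k*(k + 4)/3, so s_k = R(k)·t_k = -2*k/(3*k + 9).
s_(k+1) − s_k = -2/(k**2 + 7*k + 12) = t_k.

Yes. s_k = -2*k/(3*k + 9).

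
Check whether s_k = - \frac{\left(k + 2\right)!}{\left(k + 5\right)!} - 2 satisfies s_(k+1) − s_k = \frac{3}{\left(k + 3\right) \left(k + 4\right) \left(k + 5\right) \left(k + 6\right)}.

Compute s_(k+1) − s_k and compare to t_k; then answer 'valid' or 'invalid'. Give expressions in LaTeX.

valid (s_(k+1) − s_k reduces to t_k)

s_(k+1) = -factorial(k + 3)/factorial(k + 6) - 2
s_(k+1) − s_k = 3/((k + 3)*(k + 4)*(k + 5)*(k + 6))
(s_(k+1) − s_k) − t_k = 0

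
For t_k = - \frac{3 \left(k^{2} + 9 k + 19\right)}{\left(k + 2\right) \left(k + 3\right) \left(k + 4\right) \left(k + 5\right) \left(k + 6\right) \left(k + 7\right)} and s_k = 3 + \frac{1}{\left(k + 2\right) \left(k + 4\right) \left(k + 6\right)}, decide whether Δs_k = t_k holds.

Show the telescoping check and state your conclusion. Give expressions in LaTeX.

valid; difference matches t_k

s_(k+1) = 3 + 1/((k + 3)*(k + 5)*(k + 7))
s_(k+1) − s_k = 1/((k + 3)*(k + 5)*(k + 7)) - 1/((k + 2)*(k + 4)*(k + 6))
(s_(k+1) − s_k) − t_k = 0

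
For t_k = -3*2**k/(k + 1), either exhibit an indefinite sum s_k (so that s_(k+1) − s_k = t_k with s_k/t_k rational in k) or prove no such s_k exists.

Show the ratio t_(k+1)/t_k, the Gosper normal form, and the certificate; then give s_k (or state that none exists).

Step 1: r(k) = 2*(k + 1)/(k + 2).
So A=2*k + 2 and B=k + 2, with C=1.
Set up (2*k + 2)·f(k+1) − (k + 1)·f(k) − (1) = 0.
Degrees (1,1,0) ⇒ d ≤ -1.
Negative degree bound (-1): no f exists, t_k not Gosper-summable.

no hypergeometric antidifference exists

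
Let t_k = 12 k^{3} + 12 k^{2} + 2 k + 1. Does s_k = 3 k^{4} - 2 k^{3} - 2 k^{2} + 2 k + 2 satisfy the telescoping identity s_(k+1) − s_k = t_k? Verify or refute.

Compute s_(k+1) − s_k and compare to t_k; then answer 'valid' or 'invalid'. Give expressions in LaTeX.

valid; difference matches t_k

s_(k+1) = 3*k**4 + 10*k**3 + 10*k**2 + 4*k + 3
s_(k+1) − s_k = 12*k**3 + 12*k**2 + 2*k + 1
(s_(k+1) − s_k) − t_k = 0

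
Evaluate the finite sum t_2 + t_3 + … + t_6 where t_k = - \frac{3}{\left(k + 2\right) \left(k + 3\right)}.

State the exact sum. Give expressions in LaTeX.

Σ = -5/12

Compute t_(k+1)/t_k: get (k + 2)/(k + 4).
Gosper form: A/B · C(k+1)/C(k) with A=k + 2, B=k + 4, C=1.
f must satisfy (k + 2)·f(k+1) − (k + 3)·f(k) = 1.
Degrees (1,1,0) ⇒ d ≤ 1.
A polynomial solution: f(k) = k/2.
So s_k = (B(k−1)f/C)·t_k = (k*(k + 3)/2)·t_k = -3*k/(2*k + 4).
Δs = -3/(k**2 + 5*k + 6), as required.
Telescoping: Σ = s_(7) − s_(2) = -7/6 − (-3/4) = -5/12.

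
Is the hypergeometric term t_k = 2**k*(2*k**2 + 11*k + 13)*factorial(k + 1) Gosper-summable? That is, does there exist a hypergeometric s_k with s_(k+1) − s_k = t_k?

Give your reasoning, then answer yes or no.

Yes. s_k = 2**k*(k + 3)*factorial(k + 1).

t_(k+1)/t_k = 2*(2*k**3 + 19*k**2 + 56*k + 52)/(2*k**2 + 11*k + 13).
Take A(k)=2*k + 4, B(k)=1, C(k)=k**2 + 11*k/2 + 13/2.
Set up (2*k + 4)·f(k+1) − (1)·f(k) − (k**2 + 11*k/2 + 13/2) = 0.
deg f ≤ 1 (via 1,0,2).
Match coefficients ⇒ f(k) = (k + 3)/2.
So s_k = (B(k−1)f/C)·t_k = ((k + 3)/(2*k**2 + 11*k + 13))·t_k = 2**k*(k + 3)*factorial(k + 1).
Δs = 2**k*(2*k**2 + 11*k + 13)*factorial(k + 1), as required.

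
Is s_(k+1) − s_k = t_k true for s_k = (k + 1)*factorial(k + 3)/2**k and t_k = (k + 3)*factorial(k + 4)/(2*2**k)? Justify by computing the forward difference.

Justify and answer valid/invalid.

Invalid: residual -3*(k + 2)*factorial(k + 3)/(2*2**k) ≠ 0.

s_(k+1) = (k + 2)*factorial(k + 4)/(2*2**k)
s_(k+1) − s_k = (k**2 + 4*k + 6)*factorial(k + 3)/(2*2**k)
(s_(k+1) − s_k) − t_k = -3*(k + 2)*factorial(k + 3)/(2*2**k)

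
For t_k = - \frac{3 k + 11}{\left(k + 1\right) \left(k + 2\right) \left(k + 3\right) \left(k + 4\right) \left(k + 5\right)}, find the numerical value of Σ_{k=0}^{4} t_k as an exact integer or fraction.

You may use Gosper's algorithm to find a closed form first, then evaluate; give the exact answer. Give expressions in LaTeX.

Σ = -185/1512

Step 1: r(k) = (k + 1)*(3*k + 14)/((k + 6)*(3*k + 11)).
A = k + 1, B = k + 6, C = k + 11/3.
Solve (k + 1)·f(k+1) − (k + 5)·f(k) = k + 11/3.
Degrees (1,1,1) ⇒ d ≤ 4.
Solve for f: f(k) = k*(k + 3)*(k**2 + 7*k + 14)/24 (degree 4 ≤ 4).
Get s_k = R·t_k = k*(-k**2 - 7*k - 14)/(8*(k**3 + 7*k**2 + 14*k + 8)) with R(k) = B(k−1)f(k)/C(k) = k*(k + 3)*(k + 5)*(k**2 + 7*k + 14)/(8*(3*k + 11)).
Δs = (-3*k - 11)/(k**5 + 15*k**4 + 85*k**3 + 225*k**2 + 274*k + 120), as required.
Sum = s_(5) − s_(0); s_(5) = -185/1512, s_(0) = 0 ⇒ -185/1512.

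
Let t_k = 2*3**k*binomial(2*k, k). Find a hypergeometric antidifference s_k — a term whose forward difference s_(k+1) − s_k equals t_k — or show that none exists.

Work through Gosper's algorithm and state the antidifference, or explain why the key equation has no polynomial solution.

no hypergeometric antidifference exists

Step 1: r(k) = 6*(2*k + 1)/(k + 1).
Take A(k)=12*k + 6, B(k)=k + 1, C(k)=1.
Need (12*k + 6)·f(k+1) − (k)·f(k) = 1.
Bound: deg f ≤ -1.
deg f ≤ -1 is impossible — no certificate.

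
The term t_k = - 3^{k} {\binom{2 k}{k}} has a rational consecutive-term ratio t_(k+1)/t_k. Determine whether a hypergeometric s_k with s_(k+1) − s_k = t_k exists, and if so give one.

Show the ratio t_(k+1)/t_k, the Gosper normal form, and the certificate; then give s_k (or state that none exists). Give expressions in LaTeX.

The ratio is 6*(2*k + 1)/(k + 1).
Gosper form: A/B · C(k+1)/C(k) with A=12*k + 6, B=k + 1, C=1.
f must satisfy (12*k + 6)·f(k+1) − (k)·f(k) = 1.
deg f ≤ -1 (via 1,1,0).
deg f ≤ -1 is impossible — no certificate.

none (Gosper's algorithm certifies no s_k)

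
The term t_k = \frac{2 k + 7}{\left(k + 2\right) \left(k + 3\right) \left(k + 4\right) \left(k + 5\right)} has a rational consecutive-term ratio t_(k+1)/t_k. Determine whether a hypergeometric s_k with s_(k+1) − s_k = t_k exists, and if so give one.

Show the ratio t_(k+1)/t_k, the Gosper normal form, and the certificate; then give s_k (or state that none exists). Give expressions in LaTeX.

Ratio r(k) = (k + 2)*(2*k + 9)/((k + 6)*(2*k + 7)).
Gosper form: A/B · C(k+1)/C(k) with A=k + 2, B=k + 6, C=k + 7/2.
Need (k + 2)·f(k+1) − (k + 5)·f(k) = k + 7/2.
Degrees (1,1,1) ⇒ d ≤ 3.
Solving with deg f ≤ 3: f(k) = k*(k + 3)*(k + 6)/16.
Certificate R = B(k−1)f/C = k*(k + 3)*(k + 5)*(k + 6)/(8*(2*k + 7)) gives s_k = k*(k + 6)/(8*(k**2 + 6*k + 8)).
Check: Δs_k = (2*k + 7)/(k**4 + 14*k**3 + 71*k**2 + 154*k + 120). ✓

s_k = \frac{k \left(k + 6\right)}{8 \left(k^{2} + 6 k + 8\right)}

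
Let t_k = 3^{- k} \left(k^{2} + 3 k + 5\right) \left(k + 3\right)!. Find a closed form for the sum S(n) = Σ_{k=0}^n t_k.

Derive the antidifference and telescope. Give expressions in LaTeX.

r(k) = (k + 4)*(3*k + (k + 1)**2 + 8)/(3*(k**2 + 3*k + 5)) after simplifying.
Factor: A=k/3 + 4/3; B=1; C=k**2 + 3*k + 5.
f must satisfy (k/3 + 4/3)·f(k+1) − (1)·f(k) = k**2 + 3*k + 5.
Bound: deg f ≤ 1.
Match coefficients ⇒ f(k) = 3*(k + 1).
Certificate R = B(k−1)f/C = 3*(k + 1)/(k**2 + 3*k + 5) gives s_k = 3**(1 - k)*(k + 1)*factorial(k + 3).
Verify: (k**2 + 3*k + 5)*factorial(k + 3)/3**k matches t_k.
s_(n+1) = (n + 2)*factorial(n + 4)/3**n and s_(0) = 18, so S(n) = -18 + n*factorial(n + 4)/3**n + 2*factorial(n + 4)/3**n.

S(n) = -18 + 3^{- n} n \left(n + 4\right)! + 2 \cdot 3^{- n} \left(n + 4\right)!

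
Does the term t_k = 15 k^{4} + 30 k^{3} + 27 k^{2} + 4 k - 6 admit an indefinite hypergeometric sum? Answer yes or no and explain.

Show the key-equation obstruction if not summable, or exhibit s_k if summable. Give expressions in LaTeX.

r(k) = (15*k**4 + 90*k**3 + 207*k**2 + 208*k + 70)/(15*k**4 + 30*k**3 + 27*k**2 + 4*k - 6) after simplifying.
A = 1, B = 1, C = k**4 + 2*k**3 + 9*k**2/5 + 4*k/15 - 2/5.
Solve (1)·f(k+1) − (1)·f(k) = k**4 + 2*k**3 + 9*k**2/5 + 4*k/15 - 2/5.
d = 5 from the (0,0,4) case.
A polynomial solution: f(k) = k*(3*k**4 - k**2 - 4*k - 4)/15.
Get s_k = R·t_k = k*(3*k**4 - k**2 - 4*k - 4) with R(k) = B(k−1)f(k)/C(k) = k*(3*k**4 - k**2 - 4*k - 4)/(15*k**4 + 30*k**3 + 27*k**2 + 4*k - 6).
s_(k+1) − s_k = 15*k**4 + 30*k**3 + 27*k**2 + 4*k - 6 = t_k.

Yes. s_k = k \left(3 k^{4} - k^{2} - 4 k - 4\right).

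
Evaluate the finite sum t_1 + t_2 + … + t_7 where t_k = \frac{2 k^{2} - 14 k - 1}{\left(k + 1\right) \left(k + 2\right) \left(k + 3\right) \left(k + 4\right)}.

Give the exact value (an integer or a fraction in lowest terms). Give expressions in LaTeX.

Σ = -175/792

r(k) = (k + 1)*(14*k - 2*(k + 1)**2 + 15)/((k + 5)*(-2*k**2 + 14*k + 1)) after simplifying.
Gosper form: A/B · C(k+1)/C(k) with A=k + 1, B=k + 5, C=k**2 - 7*k - 1/2.
Need (k + 1)·f(k+1) − (k + 4)·f(k) = k**2 - 7*k - 1/2.
Degrees (1,1,2) ⇒ d ≤ 3.
Match coefficients ⇒ f(k) = -k*(k**2 + 18*k - 13)/12.
Get s_k = R·t_k = k*(-k**2 - 18*k + 13)/(6*(k + 1)*(k + 2)*(k + 3)) with R(k) = B(k−1)f(k)/C(k) = -k*(k + 4)*(k**2 + 18*k - 13)/(6*(2*k**2 - 14*k - 1)).
s_(k+1) − s_k = (2*k**2 - 14*k - 1)/(k**4 + 10*k**3 + 35*k**2 + 50*k + 24) = t_k.
Sum = s_(8) − s_(1); s_(8) = -26/99, s_(1) = -1/24 ⇒ -175/792.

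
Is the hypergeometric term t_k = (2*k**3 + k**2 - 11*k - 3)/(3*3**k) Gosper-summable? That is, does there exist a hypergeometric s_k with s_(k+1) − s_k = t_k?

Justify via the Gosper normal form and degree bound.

Yes. s_k = (-k**3 - 2*k**2 + 2*k + 1)/3**k.

Compute t_(k+1)/t_k: get (2*k**3 + 7*k**2 - 3*k - 11)/(3*(2*k**3 + k**2 - 11*k - 3)).
A = 1/3, B = 1, C = k**3 + k**2/2 - 11*k/2 - 3/2.
Need (1/3)·f(k+1) − (1)·f(k) = k**3 + k**2/2 - 11*k/2 - 3/2.
From deg A=0, deg B=0, deg C=3: d=3.
Match coefficients ⇒ f(k) = -3*(k - 1)*(k**2 + 3*k + 1)/2.
Get s_k = R·t_k = (-k**3 - 2*k**2 + 2*k + 1)/3**k with R(k) = B(k−1)f(k)/C(k) = -3*(k - 1)*(k**2 + 3*k + 1)/(2*k**3 + k**2 - 11*k - 3).
Verify: (2*k**3 + k**2 - 11*k - 3)/(3*3**k) matches t_k.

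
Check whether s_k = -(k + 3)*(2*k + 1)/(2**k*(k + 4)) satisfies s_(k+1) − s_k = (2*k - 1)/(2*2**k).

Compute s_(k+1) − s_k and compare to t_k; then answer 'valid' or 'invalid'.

s_(k+1) = -(k + 4)*(2*k + 3)/(2*2**k*(k + 5))
s_(k+1) − s_k = (2*k**3 + 15*k**2 + 20*k - 18)/(2*2**k*(k**2 + 9*k + 20))
(s_(k+1) − s_k) − t_k = (-2*k**2 - 11*k + 2)/(2*2**k*(k**2 + 9*k + 20))

Invalid: residual (-2*k**2 - 11*k + 2)/(2*2**k*(k**2 + 9*k + 20)) ≠ 0.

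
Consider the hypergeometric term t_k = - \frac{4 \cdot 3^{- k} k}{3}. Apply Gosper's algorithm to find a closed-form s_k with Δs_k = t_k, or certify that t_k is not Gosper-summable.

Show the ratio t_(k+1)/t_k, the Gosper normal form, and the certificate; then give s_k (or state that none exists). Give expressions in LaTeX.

s_k = 3^{- k} \left(2 k + 1\right)

r(k) = (k + 1)/(3*k) after simplifying.
So A=1/3 and B=1, with C=k.
Need (1/3)·f(k+1) − (1)·f(k) = k.
Bound: deg f ≤ 1.
Solve for f: f(k) = -3*(2*k + 1)/4 (degree 1 ≤ 1).
Get s_k = R·t_k = (2*k + 1)/3**k with R(k) = B(k−1)f(k)/C(k) = -3*(2*k + 1)/(4*k).
Verify: -4*k/(3*3**k) matches t_k.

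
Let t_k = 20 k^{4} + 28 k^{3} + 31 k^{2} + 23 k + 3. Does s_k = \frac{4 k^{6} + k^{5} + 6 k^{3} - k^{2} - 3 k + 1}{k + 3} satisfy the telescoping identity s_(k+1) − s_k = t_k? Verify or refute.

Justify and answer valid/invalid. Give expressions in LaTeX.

Invalid: residual \frac{2 \left(- 16 k^{5} - 91 k^{4} - 112 k^{3} - 113 k^{2} - 76 k - 8\right)}{k^{2} + 7 k + 12} ≠ 0.

s_(k+1) = (-3*k + 4*(k + 1)**6 + (k + 1)**5 + 6*(k + 1)**3 - (k + 1)**2 - 2)/(k + 4)
s_(k+1) − s_k = (20*k**6 + 136*k**5 + 285*k**4 + 352*k**3 + 310*k**2 + 145*k + 20)/(k**2 + 7*k + 12)
(s_(k+1) − s_k) − t_k = 2*(-16*k**5 - 91*k**4 - 112*k**3 - 113*k**2 - 76*k - 8)/(k**2 + 7*k + 12)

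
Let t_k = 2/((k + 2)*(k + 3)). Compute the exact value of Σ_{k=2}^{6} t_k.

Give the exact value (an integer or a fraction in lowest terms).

t_(k+1)/t_k = (k + 2)/(k + 4).
Gosper form: A/B · C(k+1)/C(k) with A=k + 2, B=k + 4, C=1.
Solve (k + 2)·f(k+1) − (k + 3)·f(k) = 1.
Degrees (1,1,0) ⇒ d ≤ 1.
Solving with deg f ≤ 1: f(k) = k/2.
So s_k = (B(k−1)f/C)·t_k = (k*(k + 3)/2)·t_k = k/(k + 2).
Check: Δs_k = 2/(k**2 + 5*k + 6). ✓
Σ_(k=2)^(6) t_k = s_(7) − s_(2) = 7/9 − (1/2) = 5/18.

Σ = 5/18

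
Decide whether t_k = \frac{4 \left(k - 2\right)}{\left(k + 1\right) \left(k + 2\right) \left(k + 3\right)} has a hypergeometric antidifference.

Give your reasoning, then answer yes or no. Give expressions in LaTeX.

Yes. s_k = \frac{k \left(- k - 7\right)}{\left(k + 1\right) \left(k + 2\right)}.

Compute t_(k+1)/t_k: get (k - 1)*(k + 1)/((k - 2)*(k + 4)).
So A=k + 1 and B=k + 4, with C=k - 2.
Set up (k + 1)·f(k+1) − (k + 3)·f(k) − (k - 2) = 0.
deg f ≤ 2 (via 1,1,1).
Coefficient equations give f(k) = -k*(k + 7)/4.
R(k) = B(k−1)·f(k)/C(k) = -k*(k + 3)*(k + 7)/(4*(k - 2)); s_k = R·t_k = k*(-k - 7)/((k + 1)*(k + 2)).
Check: Δs_k = 4*(k - 2)/(k**3 + 6*k**2 + 11*k + 6). ✓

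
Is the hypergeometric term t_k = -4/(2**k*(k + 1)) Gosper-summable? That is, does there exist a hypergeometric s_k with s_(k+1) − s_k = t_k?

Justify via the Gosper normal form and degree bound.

No. Not Gosper-summable.

The ratio is (k + 1)/(2*(k + 2)).
Take A(k)=k/2 + 1/2, B(k)=k + 2, C(k)=1.
Solve (k/2 + 1/2)·f(k+1) − (k + 1)·f(k) = 1.
Bound: deg f ≤ -1.
Bound -1 < 0, so the key equation has no polynomial solution.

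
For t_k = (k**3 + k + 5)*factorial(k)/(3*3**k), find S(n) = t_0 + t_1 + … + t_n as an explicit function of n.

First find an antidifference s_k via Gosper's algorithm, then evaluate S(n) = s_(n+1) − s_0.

S(n) = (6*3**n + n**3*factorial(n) + 3*n**2*factorial(n) + n*factorial(n) - factorial(n))/(3*3**n)

Step 1: r(k) = (k + 1)*(k + (k + 1)**3 + 6)/(3*(k**3 + k + 5)).
A = k/3 + 1/3, B = 1, C = k**3 + k + 5.
Need (k/3 + 1/3)·f(k+1) − (1)·f(k) = k**3 + k + 5.
d = 2 from the (1,0,3) case.
Match coefficients ⇒ f(k) = 3*(k**2 - 2).
Certificate R = B(k−1)f/C = 3*(k**2 - 2)/(k**3 + k + 5) gives s_k = (k**2 - 2)*factorial(k)/3**k.
Check: Δs_k = (k**3 + k + 5)*factorial(k)/(3*3**k). ✓
s_(n+1) = 3**(-n - 1)*(n**2 + 2*n - 1)*factorial(n + 1) and s_(0) = -2, so S(n) = (6*3**n + n**3*factorial(n) + 3*n**2*factorial(n) + n*factorial(n) - factorial(n))/(3*3**n).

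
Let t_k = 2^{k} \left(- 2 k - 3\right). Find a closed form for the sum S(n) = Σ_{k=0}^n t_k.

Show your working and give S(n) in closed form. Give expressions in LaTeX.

Step 1: r(k) = 2*(2*k + 5)/(2*k + 3).
Normal form (A,B,C) = (2, 1, k + 3/2).
Key eq: (2)·f(k+1) = (1)·f(k) + (k + 3/2).
From deg A=0, deg B=0, deg C=1: d=1.
Solve for f: f(k) = (2*k - 1)/2 (degree 1 ≤ 1).
So s_k = (B(k−1)f/C)·t_k = ((2*k - 1)/(2*k + 3))·t_k = 2**k*(1 - 2*k).
Verify: 2**k*(-2*k - 3) matches t_k.
s_(n+1) = 2**(n + 1)*(-2*n - 1) and s_(0) = 1, so S(n) = -4*2**n*n - 2*2**n - 1.

S(n) = - 4 \cdot 2^{n} n - 2 \cdot 2^{n} - 1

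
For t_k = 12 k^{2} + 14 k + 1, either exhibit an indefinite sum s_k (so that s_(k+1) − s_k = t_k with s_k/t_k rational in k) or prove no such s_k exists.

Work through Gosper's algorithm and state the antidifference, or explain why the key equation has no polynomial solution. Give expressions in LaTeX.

The ratio is (12*k**2 + 38*k + 27)/(12*k**2 + 14*k + 1).
So A=1 and B=1, with C=k**2 + 7*k/6 + 1/12.
f must satisfy (1)·f(k+1) − (1)·f(k) = k**2 + 7*k/6 + 1/12.
Degrees (0,0,2) ⇒ d ≤ 3.
Coefficient equations give f(k) = k*(4*k**2 + k - 4)/12.
Certificate R = B(k−1)f/C = k*(4*k**2 + k - 4)/(12*k**2 + 14*k + 1) gives s_k = k*(4*k**2 + k - 4).
Verify: 12*k**2 + 14*k + 1 matches t_k.

s_k = k \left(4 k^{2} + k - 4\right)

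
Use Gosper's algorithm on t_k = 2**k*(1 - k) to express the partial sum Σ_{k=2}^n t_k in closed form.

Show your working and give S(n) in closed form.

S(n) = -2*2**n*n + 4*2**n - 4

Step 1: r(k) = 2*k/(k - 1).
Normal form (A,B,C) = (2, 1, k - 1).
Set up (2)·f(k+1) − (1)·f(k) − (k - 1) = 0.
Bound: deg f ≤ 1.
Solving with deg f ≤ 1: f(k) = k - 3.
R(k) = B(k−1)·f(k)/C(k) = (k - 3)/(k - 1); s_k = R·t_k = 2**k*(3 - k).
Δs = 2**k*(1 - k), as required.
Telescope: S(n) = s_(n+1) − s_(2) = 2**(n + 1)*(2 - n) − (4) = -2*2**n*n + 4*2**n - 4.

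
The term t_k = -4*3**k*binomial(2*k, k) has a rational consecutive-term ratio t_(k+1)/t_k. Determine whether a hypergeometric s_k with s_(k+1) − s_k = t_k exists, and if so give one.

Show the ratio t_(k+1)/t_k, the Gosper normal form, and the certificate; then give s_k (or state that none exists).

Compute t_(k+1)/t_k: get 6*(2*k + 1)/(k + 1).
A = 12*k + 6, B = k + 1, C = 1.
f must satisfy (12*k + 6)·f(k+1) − (k)·f(k) = 1.
Degrees (1,1,0) ⇒ d ≤ -1.
Negative degree bound (-1): no f exists, t_k not Gosper-summable.

no hypergeometric antidifference exists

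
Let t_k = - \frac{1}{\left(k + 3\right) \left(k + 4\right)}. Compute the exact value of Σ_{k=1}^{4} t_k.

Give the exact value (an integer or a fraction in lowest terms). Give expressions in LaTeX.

r(k) = (k + 3)/(k + 5) after simplifying.
Factor: A=k + 3; B=k + 5; C=1.
Need (k + 3)·f(k+1) − (k + 4)·f(k) = 1.
Bound: deg f ≤ 1.
Solve for f: f(k) = k/3 (degree 1 ≤ 1).
So s_k = (B(k−1)f/C)·t_k = (k*(k + 4)/3)·t_k = -k/(3*k + 9).
Check: Δs_k = -1/(k**2 + 7*k + 12). ✓
Evaluate s at k=5 and k=1: -5/24 and -1/12; difference -1/8.

Σ = -1/8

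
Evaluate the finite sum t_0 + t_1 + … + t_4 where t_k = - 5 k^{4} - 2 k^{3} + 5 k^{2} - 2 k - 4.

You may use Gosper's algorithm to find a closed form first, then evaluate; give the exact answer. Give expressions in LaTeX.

Σ = -1860

Ratio r(k) = (5*k**4 + 22*k**3 + 31*k**2 + 18*k + 8)/(5*k**4 + 2*k**3 - 5*k**2 + 2*k + 4).
Take A(k)=1, B(k)=1, C(k)=k**4 + 2*k**3/5 - k**2 + 2*k/5 + 4/5.
Solve (1)·f(k+1) − (1)·f(k) = k**4 + 2*k**3/5 - k**2 + 2*k/5 + 4/5.
From deg A=0, deg B=0, deg C=4: d=5.
Solving with deg f ≤ 5: f(k) = k*(k + 1)*(k**3 - 3*k**2 + 2*k + 2)/5.
R(k) = B(k−1)·f(k)/C(k) = k*(k**3 - 3*k**2 + 2*k + 2)/(5*k**3 - 3*k**2 - 2*k + 4); s_k = R·t_k = k*(-k**4 + 2*k**3 + k**2 - 4*k - 2).
Verify: -5*k**4 - 2*k**3 + 5*k**2 - 2*k - 4 matches t_k.
Sum = s_(5) − s_(0); s_(5) = -1860, s_(0) = 0 ⇒ -1860.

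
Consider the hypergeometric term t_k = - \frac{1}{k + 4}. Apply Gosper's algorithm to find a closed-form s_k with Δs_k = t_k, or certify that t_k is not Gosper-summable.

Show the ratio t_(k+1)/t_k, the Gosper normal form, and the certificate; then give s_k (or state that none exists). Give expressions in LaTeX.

The ratio is (k + 4)/(k + 5).
Gosper form: A/B · C(k+1)/C(k) with A=k + 4, B=k + 5, C=1.
Solve (k + 4)·f(k+1) − (k + 4)·f(k) = 1.
d = 0 from the (1,1,0) case.
Write f(k) = c0. Then LHS − RHS = -1, requiring -1 = 0: contradictory. No certificate.

no hypergeometric antidifference exists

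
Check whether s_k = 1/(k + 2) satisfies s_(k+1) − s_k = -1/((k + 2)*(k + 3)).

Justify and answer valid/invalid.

s_(k+1) = 1/(k + 3)
s_(k+1) − s_k = -1/((k + 2)*(k + 3))
(s_(k+1) − s_k) − t_k = 0

valid (s_(k+1) − s_k reduces to t_k)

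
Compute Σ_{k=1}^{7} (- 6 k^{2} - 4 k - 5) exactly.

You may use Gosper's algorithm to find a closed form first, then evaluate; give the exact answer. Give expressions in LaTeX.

Compute t_(k+1)/t_k: get (6*k**2 + 16*k + 15)/(6*k**2 + 4*k + 5).
Normal form (A,B,C) = (1, 1, k**2 + 2*k/3 + 5/6).
f must satisfy (1)·f(k+1) − (1)·f(k) = k**2 + 2*k/3 + 5/6.
deg f ≤ 3 (via 0,0,2).
Solving with deg f ≤ 3: f(k) = k*(2*k**2 - k + 4)/6.
R(k) = B(k−1)·f(k)/C(k) = k*(2*k**2 - k + 4)/(6*k**2 + 4*k + 5); s_k = R·t_k = k*(-2*k**2 + k - 4).
s_(k+1) − s_k = -6*k**2 - 4*k - 5 = t_k.
Sum = s_(8) − s_(1); s_(8) = -992, s_(1) = -5 ⇒ -987.

Σ = -987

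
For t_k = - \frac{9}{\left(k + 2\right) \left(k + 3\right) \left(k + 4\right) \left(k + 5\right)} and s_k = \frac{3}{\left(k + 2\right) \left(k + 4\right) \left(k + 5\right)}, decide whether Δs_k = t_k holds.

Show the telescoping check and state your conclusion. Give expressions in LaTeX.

s_(k+1) = 3/((k + 3)*(k + 5)*(k + 6))
s_(k+1) − s_k = 3*(-3*k - 10)/(k**5 + 20*k**4 + 155*k**3 + 580*k**2 + 1044*k + 720)
(s_(k+1) − s_k) − t_k = 24/(k**5 + 20*k**4 + 155*k**3 + 580*k**2 + 1044*k + 720)

Invalid: residual \frac{24}{k^{5} + 20 k^{4} + 155 k^{3} + 580 k^{2} + 1044 k + 720} ≠ 0.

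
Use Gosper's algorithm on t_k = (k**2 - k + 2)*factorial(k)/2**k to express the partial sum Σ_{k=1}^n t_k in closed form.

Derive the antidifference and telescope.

S(n) = n*factorial(n + 1)/2**n

The ratio is (k + 1)*(-k + (k + 1)**2 + 1)/(2*(k**2 - k + 2)).
Factor: A=k/2 + 1/2; B=1; C=k**2 - k + 2.
f must satisfy (k/2 + 1/2)·f(k+1) − (1)·f(k) = k**2 - k + 2.
Degrees (1,0,2) ⇒ d ≤ 1.
Coefficient equations give f(k) = 2*(k - 1).
Get s_k = R·t_k = 2**(1 - k)*(k - 1)*factorial(k) with R(k) = B(k−1)f(k)/C(k) = 2*(k - 1)/(k**2 - k + 2).
Δs = (k**2 - k + 2)*factorial(k)/2**k, as required.
Evaluate: s_(n+1) = n*factorial(n + 1)/2**n; subtract s_(1) = 0 ⇒ S(n) = n*factorial(n + 1)/2**n.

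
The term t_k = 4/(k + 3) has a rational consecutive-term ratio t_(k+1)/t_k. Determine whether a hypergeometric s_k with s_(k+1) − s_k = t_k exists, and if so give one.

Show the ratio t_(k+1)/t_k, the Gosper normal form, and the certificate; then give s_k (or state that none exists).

none (Gosper's algorithm certifies no s_k)

Ratio r(k) = (k + 3)/(k + 4).
Normal form (A,B,C) = (k + 3, k + 4, 1).
Solve (k + 3)·f(k+1) − (k + 3)·f(k) = 1.
d = 0 from the (1,1,0) case.
Generic f = c0 gives residual -1; -1 = 0 cannot hold, so t_k is not Gosper-summable.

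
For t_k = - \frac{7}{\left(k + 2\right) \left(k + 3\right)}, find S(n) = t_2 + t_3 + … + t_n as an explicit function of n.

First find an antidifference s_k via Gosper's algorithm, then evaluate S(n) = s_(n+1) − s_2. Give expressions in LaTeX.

t_(k+1)/t_k = (k + 2)/(k + 4).
So A=k + 2 and B=k + 4, with C=1.
f must satisfy (k + 2)·f(k+1) − (k + 3)·f(k) = 1.
From deg A=1, deg B=1, deg C=0: d=1.
Solve for f: f(k) = k/2 (degree 1 ≤ 1).
R(k) = B(k−1)·f(k)/C(k) = k*(k + 3)/2; s_k = R·t_k = -7*k/(2*k + 4).
s_(k+1) − s_k = -7/(k**2 + 5*k + 6) = t_k.
Telescope: S(n) = s_(n+1) − s_(2) = 7*(-n - 1)/(2*(n + 3)) − (-7/4) = 7*(1 - n)/(4*(n + 3)).

S(n) = \frac{7 \left(1 - n\right)}{4 \left(n + 3\right)}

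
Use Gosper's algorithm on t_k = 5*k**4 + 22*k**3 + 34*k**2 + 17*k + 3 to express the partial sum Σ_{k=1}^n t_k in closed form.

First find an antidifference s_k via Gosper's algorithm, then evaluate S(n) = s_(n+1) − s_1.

S(n) = n*(n**4 + 8*n**3 + 24*n**2 + 31*n + 17)

r(k) = (5*k**4 + 42*k**3 + 130*k**2 + 171*k + 81)/(5*k**4 + 22*k**3 + 34*k**2 + 17*k + 3) after simplifying.
So A=1 and B=1, with C=k**4 + 22*k**3/5 + 34*k**2/5 + 17*k/5 + 3/5.
Solve (1)·f(k+1) − (1)·f(k) = k**4 + 22*k**3/5 + 34*k**2/5 + 17*k/5 + 3/5.
deg f ≤ 5 (via 0,0,4).
Solve for f: f(k) = k**2*(k**3 + 3*k**2 + 2*k - 3)/5 (degree 5 ≤ 5).
R(k) = B(k−1)·f(k)/C(k) = k**2*(k**3 + 3*k**2 + 2*k - 3)/(5*k**4 + 22*k**3 + 34*k**2 + 17*k + 3); s_k = R·t_k = k**2*(k**3 + 3*k**2 + 2*k - 3).
Verify: 5*k**4 + 22*k**3 + 34*k**2 + 17*k + 3 matches t_k.
Σ_(k=1)^n t_k = s_(n+1) − s_(1) = (n**5 + 8*n**4 + 24*n**3 + 31*n**2 + 17*n + 3) − (3), i.e. n*(n**4 + 8*n**3 + 24*n**2 + 31*n + 17).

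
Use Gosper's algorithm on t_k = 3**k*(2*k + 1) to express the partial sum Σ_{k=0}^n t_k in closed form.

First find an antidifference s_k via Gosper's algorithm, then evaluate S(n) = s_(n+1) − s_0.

S(n) = 3**(n + 1)*n + 1

Step 1: r(k) = 3*(2*k + 3)/(2*k + 1).
Gosper form: A/B · C(k+1)/C(k) with A=3, B=1, C=k + 1/2.
f must satisfy (3)·f(k+1) − (1)·f(k) = k + 1/2.
Bound: deg f ≤ 1.
Match coefficients ⇒ f(k) = (k - 1)/2.
Certificate R = B(k−1)f/C = (k - 1)/(2*k + 1) gives s_k = 3**k*(k - 1).
Δs = 3**k*(2*k + 1), as required.
Σ_(k=0)^n t_k = s_(n+1) − s_(0) = (3**(n + 1)*n) − (-1), i.e. 3**(n + 1)*n + 1.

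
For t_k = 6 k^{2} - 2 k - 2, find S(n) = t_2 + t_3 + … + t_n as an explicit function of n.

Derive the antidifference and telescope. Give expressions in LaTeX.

The ratio is (k - 3*(k + 1)**2 + 2)/(-3*k**2 + k + 1).
Normal form (A,B,C) = (1, 1, k**2 - k/3 - 1/3).
Need (1)·f(k+1) − (1)·f(k) = k**2 - k/3 - 1/3.
Bound: deg f ≤ 3.
A polynomial solution: f(k) = k**2*(k - 2)/3.
Get s_k = R·t_k = 2*k**2*(k - 2) with R(k) = B(k−1)f(k)/C(k) = k**2*(k - 2)/(3*k**2 - k - 1).
s_(k+1) − s_k = 6*k**2 - 2*k - 2 = t_k.
Evaluate: s_(n+1) = 2*n**3 + 2*n**2 - 2*n - 2; subtract s_(2) = 0 ⇒ S(n) = 2*n**3 + 2*n**2 - 2*n - 2.

S(n) = 2 n^{3} + 2 n^{2} - 2 n - 2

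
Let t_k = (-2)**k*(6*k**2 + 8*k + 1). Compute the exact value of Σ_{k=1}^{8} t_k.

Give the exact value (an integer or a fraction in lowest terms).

Σ = 82430

t_(k+1)/t_k = 2*(-6*k**2 - 20*k - 15)/(6*k**2 + 8*k + 1).
Normal form (A,B,C) = (-2, 1, k**2 + 4*k/3 + 1/6).
f must satisfy (-2)·f(k+1) − (1)·f(k) = k**2 + 4*k/3 + 1/6.
Bound: deg f ≤ 2.
Coefficient equations give f(k) = -(2*k**2 - 1)/6.
R(k) = B(k−1)·f(k)/C(k) = -(2*k**2 - 1)/(6*k**2 + 8*k + 1); s_k = R·t_k = (-2)**k*(1 - 2*k**2).
Verify: (-2)**k*(6*k**2 + 8*k + 1) matches t_k.
Evaluate s at k=9 and k=1: 82432 and 2; difference 82430.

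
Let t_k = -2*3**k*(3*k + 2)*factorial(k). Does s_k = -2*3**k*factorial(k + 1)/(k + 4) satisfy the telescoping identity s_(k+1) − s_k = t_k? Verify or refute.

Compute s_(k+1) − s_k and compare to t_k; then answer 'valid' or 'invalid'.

s_(k+1) = -6*3**k*factorial(k + 2)/(k + 5)
s_(k+1) − s_k = -2*3**k*(3*k**2 + 17*k + 19)*factorial(k + 1)/((k + 4)*(k + 5))
(s_(k+1) − s_k) − t_k = 6*3**k*(3*k**2 + 14*k + 7)*factorial(k)/((k + 4)*(k + 5))

Invalid: residual 6*3**k*(3*k**2 + 14*k + 7)*factorial(k)/((k + 4)*(k + 5)) ≠ 0.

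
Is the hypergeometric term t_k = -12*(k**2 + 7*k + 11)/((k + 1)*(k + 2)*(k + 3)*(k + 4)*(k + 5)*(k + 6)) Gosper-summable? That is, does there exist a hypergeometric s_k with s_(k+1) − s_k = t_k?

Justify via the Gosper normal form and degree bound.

Ratio r(k) = (k + 1)*(7*k + (k + 1)**2 + 18)/((k + 7)*(k**2 + 7*k + 11)).
Gosper form: A/B · C(k+1)/C(k) with A=k + 1, B=k + 7, C=k**2 + 7*k + 11.
Need (k + 1)·f(k+1) − (k + 6)·f(k) = k**2 + 7*k + 11.
Bound: deg f ≤ 5.
Match coefficients ⇒ f(k) = k*(k + 2)*(k + 4)*(k**2 + 9*k + 23)/45.
So s_k = (B(k−1)f/C)·t_k = (k*(k + 2)*(k + 4)*(k + 6)*(k**2 + 9*k + 23)/(45*(k**2 + 7*k + 11)))·t_k = 4*k*(-k**2 - 9*k - 23)/(15*(k**3 + 9*k**2 + 23*k + 15)).
Check: Δs_k = 12*(-k**2 - 7*k - 11)/(k**6 + 21*k**5 + 175*k**4 + 735*k**3 + 1624*k**2 + 1764*k + 720). ✓

Yes. s_k = 4*k*(-k**2 - 9*k - 23)/(15*(k**3 + 9*k**2 + 23*k + 15)).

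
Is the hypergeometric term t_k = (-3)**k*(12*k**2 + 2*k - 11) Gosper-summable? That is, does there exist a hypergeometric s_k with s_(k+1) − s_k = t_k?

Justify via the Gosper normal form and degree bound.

Step 1: r(k) = 3*(-2*k - 12*(k + 1)**2 + 9)/(12*k**2 + 2*k - 11).
Take A(k)=-3, B(k)=1, C(k)=k**2 + k/6 - 11/12.
Need (-3)·f(k+1) − (1)·f(k) = k**2 + k/6 - 11/12.
Degrees (0,0,2) ⇒ d ≤ 2.
Solve for f: f(k) = -(3*k**2 - 4*k - 2)/12 (degree 2 ≤ 2).
Get s_k = R·t_k = (-3)**k*(-3*k**2 + 4*k + 2) with R(k) = B(k−1)f(k)/C(k) = -(3*k**2 - 4*k - 2)/(12*k**2 + 2*k - 11).
Check: Δs_k = (-3)**k*(12*k**2 + 2*k - 11). ✓

Yes. s_k = (-3)**k*(-3*k**2 + 4*k + 2).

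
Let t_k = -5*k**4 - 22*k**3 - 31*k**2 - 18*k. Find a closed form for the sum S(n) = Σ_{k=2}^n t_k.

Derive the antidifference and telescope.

Compute t_(k+1)/t_k: get (5*k**4 + 42*k**3 + 127*k**2 + 166*k + 76)/(k*(5*k**3 + 22*k**2 + 31*k + 18)).
Gosper form: A/B · C(k+1)/C(k) with A=1, B=1, C=k**4 + 22*k**3/5 + 31*k**2/5 + 18*k/5.
Key eq: (1)·f(k+1) = (1)·f(k) + (k**4 + 22*k**3/5 + 31*k**2/5 + 18*k/5).
Bound: deg f ≤ 5.
A polynomial solution: f(k) = k*(k - 1)*(k**3 + 4*k**2 + 5*k + 4)/5.
Then R = B(k−1)f/C = (k - 1)*(k**3 + 4*k**2 + 5*k + 4)/(5*k**3 + 22*k**2 + 31*k + 18), so s_k = R(k)·t_k = k*(-k**4 - 3*k**3 - k**2 + k + 4).
Verify: k*(-5*k**3 - 22*k**2 - 31*k - 18) matches t_k.
Telescope: S(n) = s_(n+1) − s_(2) = n*(-n**4 - 8*n**3 - 23*n**2 - 30*n - 14) − (-76) = -n**5 - 8*n**4 - 23*n**3 - 30*n**2 - 14*n + 76.

S(n) = -n**5 - 8*n**4 - 23*n**3 - 30*n**2 - 14*n + 76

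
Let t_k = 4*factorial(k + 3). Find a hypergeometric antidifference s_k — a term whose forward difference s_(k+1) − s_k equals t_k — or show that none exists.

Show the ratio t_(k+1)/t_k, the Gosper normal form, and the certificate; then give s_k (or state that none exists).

Ratio r(k) = k + 4.
Gosper form: A/B · C(k+1)/C(k) with A=k + 4, B=1, C=1.
Key eq: (k + 4)·f(k+1) = (1)·f(k) + (1).
Bound: deg f ≤ -1.
d = -1 < 0 ⇒ no nonzero polynomial f; not summable.

no hypergeometric antidifference exists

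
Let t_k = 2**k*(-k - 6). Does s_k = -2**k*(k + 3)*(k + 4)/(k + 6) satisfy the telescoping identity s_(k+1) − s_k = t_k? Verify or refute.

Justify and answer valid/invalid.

s_(k+1) = -2**(k + 1)*(k + 4)*(k + 5)/(k + 7)
s_(k+1) − s_k = 2**k*(-k**3 - 16*k**2 - 87*k - 156)/(k**2 + 13*k + 42)
(s_(k+1) − s_k) − t_k = 3*2**k*(k**2 + 11*k + 32)/(k**2 + 13*k + 42)

Invalid: residual 3*2**k*(k**2 + 11*k + 32)/(k**2 + 13*k + 42) ≠ 0.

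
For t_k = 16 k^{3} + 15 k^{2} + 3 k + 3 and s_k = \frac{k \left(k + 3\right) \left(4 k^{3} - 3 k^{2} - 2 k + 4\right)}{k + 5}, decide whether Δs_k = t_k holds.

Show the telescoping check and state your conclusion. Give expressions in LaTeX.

s_(k+1) = (4*k**5 + 29*k**4 + 65*k**3 + 59*k**2 + 31*k + 12)/(k + 6)
s_(k+1) − s_k = (16*k**5 + 167*k**4 + 452*k**3 + 326*k**2 + 95*k + 60)/(k**2 + 11*k + 30)
(s_(k+1) − s_k) − t_k = 2*(-12*k**4 - 98*k**3 - 80*k**2 - 14*k - 15)/(k**2 + 11*k + 30)

Invalid: residual \frac{2 \left(- 12 k^{4} - 98 k^{3} - 80 k^{2} - 14 k - 15\right)}{k^{2} + 11 k + 30} ≠ 0.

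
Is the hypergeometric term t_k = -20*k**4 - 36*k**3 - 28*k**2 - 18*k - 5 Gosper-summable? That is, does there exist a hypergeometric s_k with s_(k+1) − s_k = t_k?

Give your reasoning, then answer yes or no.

The ratio is (20*k**4 + 116*k**3 + 256*k**2 + 262*k + 107)/(20*k**4 + 36*k**3 + 28*k**2 + 18*k + 5).
Gosper form: A/B · C(k+1)/C(k) with A=1, B=1, C=k**4 + 9*k**3/5 + 7*k**2/5 + 9*k/10 + 1/4.
Set up (1)·f(k+1) − (1)·f(k) − (k**4 + 9*k**3/5 + 7*k**2/5 + 9*k/10 + 1/4) = 0.
Degrees (0,0,4) ⇒ d ≤ 5.
Match coefficients ⇒ f(k) = k**2*(4*k**3 - k**2 - 2*k + 4)/20.
Certificate R = B(k−1)f/C = k**2*(4*k**3 - k**2 - 2*k + 4)/(20*k**4 + 36*k**3 + 28*k**2 + 18*k + 5) gives s_k = k**2*(-4*k**3 + k**2 + 2*k - 4).
s_(k+1) − s_k = -20*k**4 - 36*k**3 - 28*k**2 - 18*k - 5 = t_k.

Yes. s_k = k**2*(-4*k**3 + k**2 + 2*k - 4).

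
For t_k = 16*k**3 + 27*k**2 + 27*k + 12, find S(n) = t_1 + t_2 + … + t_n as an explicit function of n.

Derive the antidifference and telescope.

Step 1: r(k) = (16*k**3 + 75*k**2 + 129*k + 82)/(16*k**3 + 27*k**2 + 27*k + 12).
Factor: A=1; B=1; C=k**3 + 27*k**2/16 + 27*k/16 + 3/4.
Need (1)·f(k+1) − (1)·f(k) = k**3 + 27*k**2/16 + 27*k/16 + 3/4.
Degrees (0,0,3) ⇒ d ≤ 4.
Coefficient equations give f(k) = k*(4*k**3 + k**2 + 4*k + 3)/16.
Then R = B(k−1)f/C = k*(4*k**3 + k**2 + 4*k + 3)/(16*k**3 + 27*k**2 + 27*k + 12), so s_k = R(k)·t_k = k*(4*k**3 + k**2 + 4*k + 3).
Δs = 16*k**3 + 27*k**2 + 27*k + 12, as required.
Telescope: S(n) = s_(n+1) − s_(1) = 4*n**4 + 17*n**3 + 31*n**2 + 30*n + 12 − (12) = n*(4*n**3 + 17*n**2 + 31*n + 30).

S(n) = n*(4*n**3 + 17*n**2 + 31*n + 30)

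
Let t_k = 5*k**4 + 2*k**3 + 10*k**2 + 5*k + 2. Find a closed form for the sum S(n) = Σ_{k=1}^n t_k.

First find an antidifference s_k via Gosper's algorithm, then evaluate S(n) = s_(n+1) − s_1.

r(k) = (5*k**4 + 22*k**3 + 46*k**2 + 51*k + 24)/(5*k**4 + 2*k**3 + 10*k**2 + 5*k + 2) after simplifying.
So A=1 and B=1, with C=k**4 + 2*k**3/5 + 2*k**2 + k + 2/5.
Solve (1)·f(k+1) − (1)·f(k) = k**4 + 2*k**3/5 + 2*k**2 + k + 2/5.
deg f ≤ 5 (via 0,0,4).
Coefficient equations give f(k) = k*(k**4 - 2*k**3 + 4*k**2 - 2*k + 1)/5.
So s_k = (B(k−1)f/C)·t_k = (k*(k**4 - 2*k**3 + 4*k**2 - 2*k + 1)/(5*k**4 + 2*k**3 + 10*k**2 + 5*k + 2))·t_k = k*(k**4 - 2*k**3 + 4*k**2 - 2*k + 1).
Check: Δs_k = 5*k**4 + 2*k**3 + 10*k**2 + 5*k + 2. ✓
Telescope: S(n) = s_(n+1) − s_(1) = n**5 + 3*n**4 + 6*n**3 + 8*n**2 + 6*n + 2 − (2) = n*(n**4 + 3*n**3 + 6*n**2 + 8*n + 6).

S(n) = n*(n**4 + 3*n**3 + 6*n**2 + 8*n + 6)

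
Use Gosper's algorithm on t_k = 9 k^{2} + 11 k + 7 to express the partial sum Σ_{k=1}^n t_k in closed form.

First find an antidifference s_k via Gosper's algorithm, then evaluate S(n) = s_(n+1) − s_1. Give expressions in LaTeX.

S(n) = n \left(3 n^{2} + 10 n + 14\right)

Compute t_(k+1)/t_k: get (9*k**2 + 29*k + 27)/(9*k**2 + 11*k + 7).
Factor: A=1; B=1; C=k**2 + 11*k/9 + 7/9.
Key eq: (1)·f(k+1) = (1)·f(k) + (k**2 + 11*k/9 + 7/9).
From deg A=0, deg B=0, deg C=2: d=3.
Match coefficients ⇒ f(k) = k*(3*k**2 + k + 3)/9.
Certificate R = B(k−1)f/C = k*(3*k**2 + k + 3)/(9*k**2 + 11*k + 7) gives s_k = k*(3*k**2 + k + 3).
s_(k+1) − s_k = 9*k**2 + 11*k + 7 = t_k.
Telescope: S(n) = s_(n+1) − s_(1) = 3*n**3 + 10*n**2 + 14*n + 7 − (7) = n*(3*n**2 + 10*n + 14).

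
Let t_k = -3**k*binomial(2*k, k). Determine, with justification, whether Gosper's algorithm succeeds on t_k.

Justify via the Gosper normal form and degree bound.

No — negative degree bound, so no certificate f.

Compute t_(k+1)/t_k: get 6*(2*k + 1)/(k + 1).
A = 12*k + 6, B = k + 1, C = 1.
Key eq: (12*k + 6)·f(k+1) = (k)·f(k) + (1).
Bound: deg f ≤ -1.
d = -1 < 0 ⇒ no nonzero polynomial f; not summable.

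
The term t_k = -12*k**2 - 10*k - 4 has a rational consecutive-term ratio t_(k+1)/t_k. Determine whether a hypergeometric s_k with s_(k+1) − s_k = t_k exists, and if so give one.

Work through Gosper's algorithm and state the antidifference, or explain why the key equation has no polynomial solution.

Ratio r(k) = (6*k**2 + 17*k + 13)/(6*k**2 + 5*k + 2).
A = 1, B = 1, C = k**2 + 5*k/6 + 1/3.
Need (1)·f(k+1) − (1)·f(k) = k**2 + 5*k/6 + 1/3.
Degrees (0,0,2) ⇒ d ≤ 3.
A polynomial solution: f(k) = k*(4*k**2 - k + 1)/12.
Certificate R = B(k−1)f/C = k*(4*k**2 - k + 1)/(2*(6*k**2 + 5*k + 2)) gives s_k = k*(-4*k**2 + k - 1).
Δs = -12*k**2 - 10*k - 4, as required.

s_k = k*(-4*k**2 + k - 1)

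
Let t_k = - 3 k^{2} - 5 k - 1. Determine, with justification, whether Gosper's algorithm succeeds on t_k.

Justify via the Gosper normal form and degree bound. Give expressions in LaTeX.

Compute t_(k+1)/t_k: get (3*k**2 + 11*k + 9)/(3*k**2 + 5*k + 1).
Gosper form: A/B · C(k+1)/C(k) with A=1, B=1, C=k**2 + 5*k/3 + 1/3.
Solve (1)·f(k+1) − (1)·f(k) = k**2 + 5*k/3 + 1/3.
Bound: deg f ≤ 3.
A polynomial solution: f(k) = k*(k**2 + k - 1)/3.
Get s_k = R·t_k = k*(-k**2 - k + 1) with R(k) = B(k−1)f(k)/C(k) = k*(k**2 + k - 1)/(3*k**2 + 5*k + 1).
s_(k+1) − s_k = -3*k**2 - 5*k - 1 = t_k.

Yes. s_k = k \left(- k^{2} - k + 1\right).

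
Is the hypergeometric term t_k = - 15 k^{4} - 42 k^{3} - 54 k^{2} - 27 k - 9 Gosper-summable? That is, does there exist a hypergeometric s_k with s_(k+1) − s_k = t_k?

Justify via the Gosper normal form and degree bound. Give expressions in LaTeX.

Step 1: r(k) = (5*k**4 + 34*k**3 + 90*k**2 + 107*k + 49)/(5*k**4 + 14*k**3 + 18*k**2 + 9*k + 3).
Factor: A=1; B=1; C=k**4 + 14*k**3/5 + 18*k**2/5 + 9*k/5 + 3/5.
Key eq: (1)·f(k+1) = (1)·f(k) + (k**4 + 14*k**3/5 + 18*k**2/5 + 9*k/5 + 3/5).
d = 5 from the (0,0,4) case.
A polynomial solution: f(k) = k*(3*k**4 + 3*k**3 + 2*k**2 - 3*k + 4)/15.
Get s_k = R·t_k = k*(-3*k**4 - 3*k**3 - 2*k**2 + 3*k - 4) with R(k) = B(k−1)f(k)/C(k) = k*(3*k**4 + 3*k**3 + 2*k**2 - 3*k + 4)/(3*(5*k**4 + 14*k**3 + 18*k**2 + 9*k + 3)).
s_(k+1) − s_k = -15*k**4 - 42*k**3 - 54*k**2 - 27*k - 9 = t_k.

Yes. s_k = k \left(- 3 k^{4} - 3 k^{3} - 2 k^{2} + 3 k - 4\right).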